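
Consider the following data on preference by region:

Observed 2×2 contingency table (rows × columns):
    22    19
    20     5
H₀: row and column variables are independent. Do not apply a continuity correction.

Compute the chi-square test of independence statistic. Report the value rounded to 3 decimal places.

test statistic = 4.657

Row totals [41, 25], col totals [42, 24], n=66
χ² = (22−26.09)²/26.09 + (19−14.91)²/14.91 + (20−15.91)²/15.91 + (5−9.09)²/9.09 = 4.6568
df = 1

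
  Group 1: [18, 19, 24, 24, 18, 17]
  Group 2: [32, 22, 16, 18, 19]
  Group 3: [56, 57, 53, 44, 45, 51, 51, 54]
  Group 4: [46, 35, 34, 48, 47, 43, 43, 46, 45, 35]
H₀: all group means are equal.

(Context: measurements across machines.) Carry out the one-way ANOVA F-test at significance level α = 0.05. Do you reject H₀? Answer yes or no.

reject H₀: yes

Group means [20.00, 21.40, 51.38, 42.20], grand mean 36.552
SSB = Σnᵢ(x̄ᵢ−x̄)² = 4868.497; SSW = ΣΣ(x−x̄ᵢ)² = 632.675
MSB = 4868.497/3 = 1622.8325; MSW = 632.675/25 = 25.3070
F = MSB/MSW = 64.1258
df = (3, 25)
p-value (upper-tail) = 0.00000
At α=0.05: p < α → reject H₀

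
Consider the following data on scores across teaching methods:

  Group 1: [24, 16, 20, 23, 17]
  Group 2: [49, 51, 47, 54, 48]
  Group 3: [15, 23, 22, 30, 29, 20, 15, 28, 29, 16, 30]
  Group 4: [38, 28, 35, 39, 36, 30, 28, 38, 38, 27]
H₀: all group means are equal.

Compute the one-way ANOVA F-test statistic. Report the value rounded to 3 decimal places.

Group means [20.00, 49.80, 23.36, 33.70], grand mean 30.419
SSB = Σnᵢ(x̄ᵢ−x̄)² = 3076.103; SSW = ΣΣ(x−x̄ᵢ)² = 675.445
MSB = 3076.103/3 = 1025.3676; MSW = 675.445/27 = 25.0165
F = MSB/MSW = 40.9877
df = (3, 27)

test statistic = 40.988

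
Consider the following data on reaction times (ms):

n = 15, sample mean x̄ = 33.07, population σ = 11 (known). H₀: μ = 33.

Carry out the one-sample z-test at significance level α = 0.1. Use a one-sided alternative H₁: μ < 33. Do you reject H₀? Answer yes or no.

SE = σ/√n = 11/√15 = 2.8402
z = (x̄−μ₀)/SE = (33.07−33)/2.8402 = 0.0246
p-value (one-sided, H₁ less) = 0.50983
At α=0.1: p ≥ α → fail to reject H₀

reject H₀: no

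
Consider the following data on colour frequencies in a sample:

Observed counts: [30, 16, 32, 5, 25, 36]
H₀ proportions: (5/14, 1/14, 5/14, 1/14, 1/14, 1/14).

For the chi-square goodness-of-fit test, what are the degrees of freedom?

df = k − 1 = 6 − 1 = 5

degrees of freedom = 5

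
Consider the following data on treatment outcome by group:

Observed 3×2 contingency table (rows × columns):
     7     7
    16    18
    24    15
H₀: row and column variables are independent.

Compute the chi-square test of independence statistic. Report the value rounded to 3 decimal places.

test statistic = 1.642

Row totals [14, 34, 39], col totals [47, 40], n=87
χ² = (7−7.56)²/7.56 + (7−6.44)²/6.44 + (16−18.37)²/18.37 + (18−15.63)²/15.63 + (24−21.07)²/21.07 + (15−17.93)²/17.93 = 1.6420
df = 2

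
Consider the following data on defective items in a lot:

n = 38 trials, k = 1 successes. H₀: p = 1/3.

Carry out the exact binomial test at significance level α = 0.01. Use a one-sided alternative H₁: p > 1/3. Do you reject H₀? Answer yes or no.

reject H₀: no

Exact binomial: n=38, k=1, p₀=1/3=0.3333
P(X≥1) from Σ C(n,i)·p₀^i·(1−p₀)^(n−i)
p-value (one-sided, H₁ greater) = 1.00000
At α=0.01: p ≥ α → fail to reject H₀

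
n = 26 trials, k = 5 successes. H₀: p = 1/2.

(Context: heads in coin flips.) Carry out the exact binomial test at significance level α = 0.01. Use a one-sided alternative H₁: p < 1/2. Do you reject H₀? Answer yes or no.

reject H₀: yes

Exact binomial: n=26, k=5, p₀=1/2=0.5000
P(X≤5) from Σ C(n,i)·p₀^i·(1−p₀)^(n−i)
p-value (one-sided, H₁ less) = 0.00125
At α=0.01: p < α → reject H₀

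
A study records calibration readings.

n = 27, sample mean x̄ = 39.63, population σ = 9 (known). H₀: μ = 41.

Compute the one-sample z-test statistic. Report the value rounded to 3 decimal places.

test statistic = -0.791

SE = σ/√n = 9/√27 = 1.7321
z = (x̄−μ₀)/SE = (39.63−41)/1.7321 = -0.7910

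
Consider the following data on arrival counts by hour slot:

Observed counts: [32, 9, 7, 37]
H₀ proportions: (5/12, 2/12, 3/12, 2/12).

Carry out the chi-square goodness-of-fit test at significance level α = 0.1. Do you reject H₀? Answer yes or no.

n = 85; E_i = n·p_i = [35.42, 14.17, 21.25, 14.17]
χ² = (32−35.42)²/35.42 + (9−14.17)²/14.17 + (7−21.25)²/21.25 + (37−14.17)²/14.17 = 48.5718
df = 3
p-value (upper-tail) = 0.00000
At α=0.1: p < α → reject H₀

reject H₀: yes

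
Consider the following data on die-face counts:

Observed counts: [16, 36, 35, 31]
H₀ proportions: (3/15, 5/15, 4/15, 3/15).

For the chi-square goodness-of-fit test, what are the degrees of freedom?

df = k − 1 = 4 − 1 = 3

degrees of freedom = 3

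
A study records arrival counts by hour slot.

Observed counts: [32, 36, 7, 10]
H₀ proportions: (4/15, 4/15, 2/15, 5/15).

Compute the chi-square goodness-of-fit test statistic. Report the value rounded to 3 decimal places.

n = 85; E_i = n·p_i = [22.67, 22.67, 11.33, 28.33]
χ² = (32−22.67)²/22.67 + (36−22.67)²/22.67 + (7−11.33)²/11.33 + (10−28.33)²/28.33 = 25.2059
df = 3

test statistic = 25.206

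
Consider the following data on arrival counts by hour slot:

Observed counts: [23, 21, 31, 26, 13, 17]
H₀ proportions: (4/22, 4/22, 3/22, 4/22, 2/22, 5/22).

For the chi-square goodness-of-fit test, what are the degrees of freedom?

degrees of freedom = 5

df = k − 1 = 6 − 1 = 5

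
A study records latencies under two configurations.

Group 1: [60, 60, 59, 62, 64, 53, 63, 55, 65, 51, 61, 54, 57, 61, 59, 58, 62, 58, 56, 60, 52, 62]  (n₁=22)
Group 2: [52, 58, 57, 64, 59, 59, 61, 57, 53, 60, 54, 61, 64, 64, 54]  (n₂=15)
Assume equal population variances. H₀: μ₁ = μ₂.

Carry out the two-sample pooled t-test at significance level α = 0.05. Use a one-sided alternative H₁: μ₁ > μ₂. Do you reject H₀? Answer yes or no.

reject H₀: no

x̄₁=58.727, s₁=3.894, n₁=22
x̄₂=58.467, s₂=3.998, n₂=15
s_p² = [21·3.894² + 14·3.998²]/35 = 15.4885
SE = √(s_p²·(1/22+1/15)) = 1.3178
t = (58.727−58.467)/1.3178 = 0.1978
df = 35
p-value (one-sided, H₁ greater) = 0.42219
At α=0.05: p ≥ α → fail to reject H₀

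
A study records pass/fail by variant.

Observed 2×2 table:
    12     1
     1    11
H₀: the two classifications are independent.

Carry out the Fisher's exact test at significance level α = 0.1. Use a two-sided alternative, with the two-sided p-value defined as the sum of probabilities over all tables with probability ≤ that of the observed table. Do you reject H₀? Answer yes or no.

reject H₀: yes

Margins: r₁=13, r₂=12, c₁=13, c₂=12, n=25
p_obs = C(13,12)·C(12,1)/C(25,13); sum pmf over tables with pmf ≤ p_obs
p-value (two-sided) = 0.00003
At α=0.1: p < α → reject H₀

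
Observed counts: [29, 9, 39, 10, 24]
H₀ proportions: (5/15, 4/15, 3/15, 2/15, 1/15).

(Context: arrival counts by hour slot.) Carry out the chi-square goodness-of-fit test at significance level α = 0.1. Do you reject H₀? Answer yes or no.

reject H₀: yes

n = 111; E_i = n·p_i = [37.00, 29.60, 22.20, 14.80, 7.40]
χ² = (29−37.00)²/37.00 + (9−29.60)²/29.60 + (39−22.20)²/22.20 + (10−14.80)²/14.80 + (24−7.40)²/7.40 = 67.5743
df = 4
p-value (upper-tail) = 0.00000
At α=0.1: p < α → reject H₀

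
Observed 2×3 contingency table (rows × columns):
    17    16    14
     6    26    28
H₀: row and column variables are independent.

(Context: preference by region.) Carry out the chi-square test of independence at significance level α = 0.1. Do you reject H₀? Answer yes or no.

reject H₀: yes

Row totals [47, 60], col totals [23, 42, 42], n=107
χ² = (17−10.10)²/10.10 + (16−18.45)²/18.45 + (14−18.45)²/18.45 + (6−12.90)²/12.90 + (26−23.55)²/23.55 + (28−23.55)²/23.55 = 10.8898
df = 2
p-value (upper-tail) = 0.00432
At α=0.1: p < α → reject H₀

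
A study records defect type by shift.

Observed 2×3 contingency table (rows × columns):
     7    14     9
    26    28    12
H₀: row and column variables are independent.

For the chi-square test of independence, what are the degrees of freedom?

degrees of freedom = 2

df = (r−1)(c−1) = (2−1)·(3−1) = 2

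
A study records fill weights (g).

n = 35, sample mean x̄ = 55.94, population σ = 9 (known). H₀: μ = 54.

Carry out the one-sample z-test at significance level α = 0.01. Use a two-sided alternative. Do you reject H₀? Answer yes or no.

SE = σ/√n = 9/√35 = 1.5213
z = (x̄−μ₀)/SE = (55.94−54)/1.5213 = 1.2752
p-value (two-sided) = 0.20222
At α=0.01: p ≥ α → fail to reject H₀

reject H₀: no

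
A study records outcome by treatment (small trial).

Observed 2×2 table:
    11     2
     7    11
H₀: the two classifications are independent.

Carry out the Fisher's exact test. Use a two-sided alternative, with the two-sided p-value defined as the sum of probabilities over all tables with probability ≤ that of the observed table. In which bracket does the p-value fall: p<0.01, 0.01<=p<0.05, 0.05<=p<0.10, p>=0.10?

Margins: r₁=13, r₂=18, c₁=18, c₂=13, n=31
p_obs = C(13,11)·C(18,7)/C(31,18); sum pmf over tables with pmf ≤ p_obs
p-value (two-sided) = 0.02505
→ bracket: 0.01<=p<0.05

p-value bracket: 0.01<=p<0.05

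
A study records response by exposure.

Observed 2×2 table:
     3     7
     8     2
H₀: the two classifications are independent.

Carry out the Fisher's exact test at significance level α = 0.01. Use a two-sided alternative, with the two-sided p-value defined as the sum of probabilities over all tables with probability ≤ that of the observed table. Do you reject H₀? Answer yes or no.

reject H₀: no

Margins: r₁=10, r₂=10, c₁=11, c₂=9, n=20
p_obs = C(10,3)·C(10,8)/C(20,11); sum pmf over tables with pmf ≤ p_obs
p-value (two-sided) = 0.06978
At α=0.01: p ≥ α → fail to reject H₀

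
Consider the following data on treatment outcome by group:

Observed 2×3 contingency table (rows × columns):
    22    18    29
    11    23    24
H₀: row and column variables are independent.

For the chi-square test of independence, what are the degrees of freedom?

degrees of freedom = 2

df = (r−1)(c−1) = (2−1)·(3−1) = 2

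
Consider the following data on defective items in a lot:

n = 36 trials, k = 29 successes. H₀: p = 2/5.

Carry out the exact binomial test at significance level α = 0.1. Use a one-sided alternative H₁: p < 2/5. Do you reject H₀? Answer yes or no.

reject H₀: no

Exact binomial: n=36, k=29, p₀=2/5=0.4000
P(X≤29) from Σ C(n,i)·p₀^i·(1−p₀)^(n−i)
p-value (one-sided, H₁ less) = 1.00000
At α=0.1: p ≥ α → fail to reject H₀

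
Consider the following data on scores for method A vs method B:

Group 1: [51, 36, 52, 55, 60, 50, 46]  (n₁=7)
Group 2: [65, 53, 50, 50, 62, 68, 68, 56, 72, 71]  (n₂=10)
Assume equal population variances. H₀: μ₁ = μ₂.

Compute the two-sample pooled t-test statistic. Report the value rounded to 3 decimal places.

test statistic = -2.849

x̄₁=50.000, s₁=7.550, n₁=7
x̄₂=61.500, s₂=8.593, n₂=10
s_p² = [6·7.550² + 9·8.593²]/15 = 67.1000
SE = √(s_p²·(1/7+1/10)) = 4.0368
t = (50.000−61.500)/4.0368 = -2.8488
df = 15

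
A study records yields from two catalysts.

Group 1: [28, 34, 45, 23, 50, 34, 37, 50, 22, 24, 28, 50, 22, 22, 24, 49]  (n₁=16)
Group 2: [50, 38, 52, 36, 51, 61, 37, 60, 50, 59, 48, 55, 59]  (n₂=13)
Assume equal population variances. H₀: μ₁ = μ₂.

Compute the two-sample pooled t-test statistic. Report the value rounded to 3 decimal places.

test statistic = -4.308

x̄₁=33.875, s₁=11.395, n₁=16
x̄₂=50.462, s₂=8.771, n₂=13
s_p² = [15·11.395² + 12·8.771²]/27 = 106.3326
SE = √(s_p²·(1/16+1/13)) = 3.8504
t = (33.875−50.462)/3.8504 = -4.3078
df = 27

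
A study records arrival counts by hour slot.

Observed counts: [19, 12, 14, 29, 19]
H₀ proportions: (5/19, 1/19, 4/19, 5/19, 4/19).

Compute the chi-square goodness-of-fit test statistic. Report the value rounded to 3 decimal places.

n = 93; E_i = n·p_i = [24.47, 4.89, 19.58, 24.47, 19.58]
χ² = (19−24.47)²/24.47 + (12−4.89)²/4.89 + (14−19.58)²/19.58 + (29−24.47)²/24.47 + (19−19.58)²/19.58 = 13.9823
df = 4

test statistic = 13.982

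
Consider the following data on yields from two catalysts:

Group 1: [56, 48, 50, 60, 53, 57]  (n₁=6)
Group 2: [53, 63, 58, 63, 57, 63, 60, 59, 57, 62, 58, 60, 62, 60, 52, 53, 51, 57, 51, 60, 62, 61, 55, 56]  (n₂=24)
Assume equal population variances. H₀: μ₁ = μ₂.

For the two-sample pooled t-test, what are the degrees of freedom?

degrees of freedom = 28

df = n₁ + n₂ − 2 = 6 + 24 − 2 = 28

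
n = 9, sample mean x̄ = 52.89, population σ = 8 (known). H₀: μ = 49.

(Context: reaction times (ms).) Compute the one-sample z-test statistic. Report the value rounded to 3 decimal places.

test statistic = 1.459

SE = σ/√n = 8/√9 = 2.6667
z = (x̄−μ₀)/SE = (52.89−49)/2.6667 = 1.4588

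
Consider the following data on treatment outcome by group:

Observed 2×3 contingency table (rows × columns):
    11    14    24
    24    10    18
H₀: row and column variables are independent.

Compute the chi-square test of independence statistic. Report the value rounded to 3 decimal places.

test statistic = 6.269

Row totals [49, 52], col totals [35, 24, 42], n=101
χ² = (11−16.98)²/16.98 + (14−11.64)²/11.64 + (24−20.38)²/20.38 + (24−18.02)²/18.02 + (10−12.36)²/12.36 + (18−21.62)²/21.62 = 6.2688
df = 2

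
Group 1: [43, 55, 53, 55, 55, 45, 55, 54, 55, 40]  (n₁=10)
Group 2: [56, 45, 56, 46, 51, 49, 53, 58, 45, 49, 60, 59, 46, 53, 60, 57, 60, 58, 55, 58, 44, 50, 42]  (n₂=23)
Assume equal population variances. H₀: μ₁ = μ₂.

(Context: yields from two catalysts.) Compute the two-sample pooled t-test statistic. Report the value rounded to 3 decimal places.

x̄₁=51.000, s₁=5.907, n₁=10
x̄₂=52.609, s₂=5.899, n₂=23
s_p² = [9·5.907² + 22·5.899²]/31 = 34.8219
SE = √(s_p²·(1/10+1/23)) = 2.2352
t = (51.000−52.609)/2.2352 = -0.7197
df = 31

test statistic = -0.720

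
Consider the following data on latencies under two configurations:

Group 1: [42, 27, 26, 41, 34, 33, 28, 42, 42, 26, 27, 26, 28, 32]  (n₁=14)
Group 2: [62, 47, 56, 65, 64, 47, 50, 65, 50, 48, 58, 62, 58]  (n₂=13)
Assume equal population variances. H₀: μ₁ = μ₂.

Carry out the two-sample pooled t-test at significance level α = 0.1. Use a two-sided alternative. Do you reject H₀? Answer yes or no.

x̄₁=32.429, s₁=6.642, n₁=14
x̄₂=56.308, s₂=7.087, n₂=13
s_p² = [13·6.642² + 12·7.087²]/25 = 47.0479
SE = √(s_p²·(1/14+1/13)) = 2.6419
t = (32.429−56.308)/2.6419 = -9.0386
df = 25
p-value (two-sided) = 0.00000
At α=0.1: p < α → reject H₀

reject H₀: yes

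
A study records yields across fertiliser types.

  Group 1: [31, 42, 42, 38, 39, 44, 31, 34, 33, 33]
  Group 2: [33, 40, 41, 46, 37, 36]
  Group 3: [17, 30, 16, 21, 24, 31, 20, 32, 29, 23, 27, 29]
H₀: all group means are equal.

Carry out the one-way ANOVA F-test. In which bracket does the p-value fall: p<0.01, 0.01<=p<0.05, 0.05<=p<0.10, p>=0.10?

p-value bracket: p<0.01

Group means [36.70, 38.83, 24.92], grand mean 32.107
SSB = Σnᵢ(x̄ᵢ−x̄)² = 1102.829; SSW = ΣΣ(x−x̄ᵢ)² = 655.850
MSB = 1102.829/2 = 551.4143; MSW = 655.850/25 = 26.2340
F = MSB/MSW = 21.0191
df = (2, 25)
p-value (upper-tail) = 0.00000
→ bracket: p<0.01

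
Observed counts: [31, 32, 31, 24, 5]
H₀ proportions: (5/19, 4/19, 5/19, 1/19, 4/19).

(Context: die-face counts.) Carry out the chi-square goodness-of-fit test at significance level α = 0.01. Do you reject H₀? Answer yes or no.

reject H₀: yes

n = 123; E_i = n·p_i = [32.37, 25.89, 32.37, 6.47, 25.89]
χ² = (31−32.37)²/32.37 + (32−25.89)²/25.89 + (31−32.37)²/32.37 + (24−6.47)²/6.47 + (5−25.89)²/25.89 = 65.8646
df = 4
p-value (upper-tail) = 0.00000
At α=0.01: p < α → reject H₀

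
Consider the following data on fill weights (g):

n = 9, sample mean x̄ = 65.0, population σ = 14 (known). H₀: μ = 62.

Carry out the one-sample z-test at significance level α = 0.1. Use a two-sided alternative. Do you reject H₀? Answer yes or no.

SE = σ/√n = 14/√9 = 4.6667
z = (x̄−μ₀)/SE = (65.0−62)/4.6667 = 0.6429
p-value (two-sided) = 0.52032
At α=0.1: p ≥ α → fail to reject H₀

reject H₀: no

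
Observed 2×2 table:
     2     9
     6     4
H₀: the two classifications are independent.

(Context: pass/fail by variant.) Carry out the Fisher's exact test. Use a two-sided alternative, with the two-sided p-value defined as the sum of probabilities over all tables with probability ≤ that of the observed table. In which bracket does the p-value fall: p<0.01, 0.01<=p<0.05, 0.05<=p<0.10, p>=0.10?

Margins: r₁=11, r₂=10, c₁=8, c₂=13, n=21
p_obs = C(11,2)·C(10,6)/C(21,8); sum pmf over tables with pmf ≤ p_obs
p-value (two-sided) = 0.08050
→ bracket: 0.05<=p<0.10

p-value bracket: 0.05<=p<0.10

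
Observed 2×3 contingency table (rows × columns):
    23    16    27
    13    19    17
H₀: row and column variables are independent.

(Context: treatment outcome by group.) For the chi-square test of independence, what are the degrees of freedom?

degrees of freedom = 2

df = (r−1)(c−1) = (2−1)·(3−1) = 2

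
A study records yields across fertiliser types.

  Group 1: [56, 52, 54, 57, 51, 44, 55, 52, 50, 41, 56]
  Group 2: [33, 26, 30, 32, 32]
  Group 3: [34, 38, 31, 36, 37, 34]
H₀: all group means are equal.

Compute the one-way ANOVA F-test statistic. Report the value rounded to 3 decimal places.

Group means [51.64, 30.60, 35.00], grand mean 42.318
SSB = Σnᵢ(x̄ᵢ−x̄)² = 1963.027; SSW = ΣΣ(x−x̄ᵢ)² = 321.745
MSB = 1963.027/2 = 981.5136; MSW = 321.745/19 = 16.9340
F = MSB/MSW = 57.9612
df = (2, 19)

test statistic = 57.961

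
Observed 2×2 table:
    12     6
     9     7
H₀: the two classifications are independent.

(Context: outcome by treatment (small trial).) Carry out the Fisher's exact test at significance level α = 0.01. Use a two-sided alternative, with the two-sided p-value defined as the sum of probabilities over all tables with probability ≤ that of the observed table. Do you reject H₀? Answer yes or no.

Margins: r₁=18, r₂=16, c₁=21, c₂=13, n=34
p_obs = C(18,12)·C(16,9)/C(34,21); sum pmf over tables with pmf ≤ p_obs
p-value (two-sided) = 0.72538
At α=0.01: p ≥ α → fail to reject H₀

reject H₀: no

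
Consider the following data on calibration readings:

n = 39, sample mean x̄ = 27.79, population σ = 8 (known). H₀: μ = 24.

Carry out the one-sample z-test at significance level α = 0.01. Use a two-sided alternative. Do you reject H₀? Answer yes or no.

reject H₀: yes

SE = σ/√n = 8/√39 = 1.2810
z = (x̄−μ₀)/SE = (27.79−24)/1.2810 = 2.9586
p-value (two-sided) = 0.00309
At α=0.01: p < α → reject H₀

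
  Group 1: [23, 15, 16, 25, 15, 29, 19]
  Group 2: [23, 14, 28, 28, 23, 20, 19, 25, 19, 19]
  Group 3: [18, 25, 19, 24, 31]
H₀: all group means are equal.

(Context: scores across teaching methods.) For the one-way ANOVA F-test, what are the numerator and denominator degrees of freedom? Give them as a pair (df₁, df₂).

k = 3 groups, N = 22 total
df = (k−1, N−k) = (3−1, 22−3) = (2, 19)

degrees of freedom = [2, 19]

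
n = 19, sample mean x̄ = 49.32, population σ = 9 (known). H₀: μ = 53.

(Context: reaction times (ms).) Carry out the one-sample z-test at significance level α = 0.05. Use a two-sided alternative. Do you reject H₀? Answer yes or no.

reject H₀: no

SE = σ/√n = 9/√19 = 2.0647
z = (x̄−μ₀)/SE = (49.32−53)/2.0647 = -1.7823
p-value (two-sided) = 0.07470
At α=0.05: p ≥ α → fail to reject H₀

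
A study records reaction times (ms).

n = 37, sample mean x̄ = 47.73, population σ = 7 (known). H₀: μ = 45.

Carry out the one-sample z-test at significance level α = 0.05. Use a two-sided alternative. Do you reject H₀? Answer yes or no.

reject H₀: yes

SE = σ/√n = 7/√37 = 1.1508
z = (x̄−μ₀)/SE = (47.73−45)/1.1508 = 2.3723
p-value (two-sided) = 0.01768
At α=0.05: p < α → reject H₀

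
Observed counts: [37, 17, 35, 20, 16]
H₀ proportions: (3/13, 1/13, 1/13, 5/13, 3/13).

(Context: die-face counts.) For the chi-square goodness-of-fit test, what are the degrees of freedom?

df = k − 1 = 5 − 1 = 4

degrees of freedom = 4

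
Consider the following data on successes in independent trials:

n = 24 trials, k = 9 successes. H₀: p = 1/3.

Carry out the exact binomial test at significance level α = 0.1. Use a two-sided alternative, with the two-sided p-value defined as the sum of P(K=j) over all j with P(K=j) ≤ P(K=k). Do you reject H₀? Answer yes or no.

Exact binomial: n=24, k=9, p₀=1/3=0.3333
P(X=j) = C(n,j)·p₀^j·(1−p₀)^(n−j); p = Σ P(X=j) over j with P(X=j) ≤ P(X=9)
p-value (two-sided) = 0.66872
At α=0.1: p ≥ α → fail to reject H₀

reject H₀: no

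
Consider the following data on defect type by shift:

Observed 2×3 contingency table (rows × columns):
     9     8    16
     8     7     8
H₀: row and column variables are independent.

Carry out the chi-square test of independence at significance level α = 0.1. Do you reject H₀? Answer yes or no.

Row totals [33, 23], col totals [17, 15, 24], n=56
χ² = (9−10.02)²/10.02 + (8−8.84)²/8.84 + (16−14.14)²/14.14 + (8−6.98)²/6.98 + (7−6.16)²/6.16 + (8−9.86)²/9.86 = 1.0396
df = 2
p-value (upper-tail) = 0.59464
At α=0.1: p ≥ α → fail to reject H₀

reject H₀: no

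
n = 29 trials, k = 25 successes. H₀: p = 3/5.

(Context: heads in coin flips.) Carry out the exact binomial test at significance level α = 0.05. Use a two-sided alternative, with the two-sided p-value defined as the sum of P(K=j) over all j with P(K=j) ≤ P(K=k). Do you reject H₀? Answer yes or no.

reject H₀: yes

Exact binomial: n=29, k=25, p₀=3/5=0.6000
P(X=j) = C(n,j)·p₀^j·(1−p₀)^(n−j); p = Σ P(X=j) over j with P(X=j) ≤ P(X=25)
p-value (two-sided) = 0.00372
At α=0.05: p < α → reject H₀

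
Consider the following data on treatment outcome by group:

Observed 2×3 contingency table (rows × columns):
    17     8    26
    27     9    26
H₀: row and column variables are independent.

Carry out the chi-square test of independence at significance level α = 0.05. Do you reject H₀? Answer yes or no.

reject H₀: no

Row totals [51, 62], col totals [44, 17, 52], n=113
χ² = (17−19.86)²/19.86 + (8−7.67)²/7.67 + (26−23.47)²/23.47 + (27−24.14)²/24.14 + (9−9.33)²/9.33 + (26−28.53)²/28.53 = 1.2728
df = 2
p-value (upper-tail) = 0.52919
At α=0.05: p ≥ α → fail to reject H₀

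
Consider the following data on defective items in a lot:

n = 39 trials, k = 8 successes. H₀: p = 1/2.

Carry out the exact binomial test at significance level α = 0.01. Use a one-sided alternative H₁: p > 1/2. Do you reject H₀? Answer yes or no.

Exact binomial: n=39, k=8, p₀=1/2=0.5000
P(X≥8) from Σ C(n,i)·p₀^i·(1−p₀)^(n−i)
p-value (one-sided, H₁ greater) = 0.99996
At α=0.01: p ≥ α → fail to reject H₀

reject H₀: no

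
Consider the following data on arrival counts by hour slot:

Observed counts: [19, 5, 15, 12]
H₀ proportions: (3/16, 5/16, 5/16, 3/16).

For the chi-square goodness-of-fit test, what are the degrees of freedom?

df = k − 1 = 4 − 1 = 3

degrees of freedom = 3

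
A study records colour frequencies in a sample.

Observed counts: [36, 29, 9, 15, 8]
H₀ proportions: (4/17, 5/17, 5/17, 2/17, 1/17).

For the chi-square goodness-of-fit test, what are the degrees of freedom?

df = k − 1 = 5 − 1 = 4

degrees of freedom = 4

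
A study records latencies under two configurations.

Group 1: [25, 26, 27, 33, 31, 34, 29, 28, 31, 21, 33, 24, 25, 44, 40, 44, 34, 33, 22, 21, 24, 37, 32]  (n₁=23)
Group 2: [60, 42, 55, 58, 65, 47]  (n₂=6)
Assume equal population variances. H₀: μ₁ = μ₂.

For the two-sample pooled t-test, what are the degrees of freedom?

degrees of freedom = 27

df = n₁ + n₂ − 2 = 23 + 6 − 2 = 27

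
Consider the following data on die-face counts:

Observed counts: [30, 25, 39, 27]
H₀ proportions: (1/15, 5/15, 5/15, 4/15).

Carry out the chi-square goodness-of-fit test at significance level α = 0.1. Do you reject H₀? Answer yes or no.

reject H₀: yes

n = 121; E_i = n·p_i = [8.07, 40.33, 40.33, 32.27]
χ² = (30−8.07)²/8.07 + (25−40.33)²/40.33 + (39−40.33)²/40.33 + (27−32.27)²/32.27 = 66.3698
df = 3
p-value (upper-tail) = 0.00000
At α=0.1: p < α → reject H₀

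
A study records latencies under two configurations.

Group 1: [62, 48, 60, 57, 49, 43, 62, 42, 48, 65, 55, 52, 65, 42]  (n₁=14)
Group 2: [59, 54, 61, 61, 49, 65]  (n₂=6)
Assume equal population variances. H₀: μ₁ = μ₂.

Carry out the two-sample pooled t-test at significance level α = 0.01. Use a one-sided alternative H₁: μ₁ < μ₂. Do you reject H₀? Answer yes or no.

reject H₀: no

x̄₁=53.571, s₁=8.428, n₁=14
x̄₂=58.167, s₂=5.742, n₂=6
s_p² = [13·8.428² + 5·5.742²]/18 = 60.4590
SE = √(s_p²·(1/14+1/6)) = 3.7941
t = (53.571−58.167)/3.7941 = -1.2112
df = 18
p-value (one-sided, H₁ less) = 0.12075
At α=0.01: p ≥ α → fail to reject H₀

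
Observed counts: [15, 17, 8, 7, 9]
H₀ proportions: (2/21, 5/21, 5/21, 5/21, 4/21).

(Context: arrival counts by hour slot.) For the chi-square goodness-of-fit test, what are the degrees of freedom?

df = k − 1 = 5 − 1 = 4

degrees of freedom = 4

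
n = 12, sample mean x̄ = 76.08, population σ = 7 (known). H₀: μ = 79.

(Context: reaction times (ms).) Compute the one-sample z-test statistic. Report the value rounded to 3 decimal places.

test statistic = -1.445

SE = σ/√n = 7/√12 = 2.0207
z = (x̄−μ₀)/SE = (76.08−79)/2.0207 = -1.4450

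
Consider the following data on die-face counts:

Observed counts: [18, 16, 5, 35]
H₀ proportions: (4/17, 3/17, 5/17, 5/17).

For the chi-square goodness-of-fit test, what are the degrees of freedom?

degrees of freedom = 3

df = k − 1 = 4 − 1 = 3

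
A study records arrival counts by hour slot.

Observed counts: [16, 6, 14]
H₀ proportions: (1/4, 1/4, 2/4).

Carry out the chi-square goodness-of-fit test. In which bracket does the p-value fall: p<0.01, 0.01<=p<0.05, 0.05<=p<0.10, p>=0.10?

p-value bracket: 0.01<=p<0.05

n = 36; E_i = n·p_i = [9.00, 9.00, 18.00]
χ² = (16−9.00)²/9.00 + (6−9.00)²/9.00 + (14−18.00)²/18.00 = 7.3333
df = 2
p-value (upper-tail) = 0.02556
→ bracket: 0.01<=p<0.05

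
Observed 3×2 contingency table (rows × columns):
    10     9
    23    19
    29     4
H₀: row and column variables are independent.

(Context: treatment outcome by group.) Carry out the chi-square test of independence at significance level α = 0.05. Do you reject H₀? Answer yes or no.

reject H₀: yes

Row totals [19, 42, 33], col totals [62, 32], n=94
χ² = (10−12.53)²/12.53 + (9−6.47)²/6.47 + (23−27.70)²/27.70 + (19−14.30)²/14.30 + (29−21.77)²/21.77 + (4−11.23)²/11.23 = 10.9097
df = 2
p-value (upper-tail) = 0.00428
At α=0.05: p < α → reject H₀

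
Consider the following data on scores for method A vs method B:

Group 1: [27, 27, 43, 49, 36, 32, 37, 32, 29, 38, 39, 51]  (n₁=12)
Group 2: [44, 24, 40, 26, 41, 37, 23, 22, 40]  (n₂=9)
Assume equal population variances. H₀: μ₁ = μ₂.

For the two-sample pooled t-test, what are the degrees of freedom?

df = n₁ + n₂ − 2 = 12 + 9 − 2 = 19

degrees of freedom = 19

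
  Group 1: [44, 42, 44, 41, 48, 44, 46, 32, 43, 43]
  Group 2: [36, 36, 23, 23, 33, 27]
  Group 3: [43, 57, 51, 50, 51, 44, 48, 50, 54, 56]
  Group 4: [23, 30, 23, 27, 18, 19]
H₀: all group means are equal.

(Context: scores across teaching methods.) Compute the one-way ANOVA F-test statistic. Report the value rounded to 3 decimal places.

test statistic = 49.646

Group means [42.70, 29.67, 50.40, 23.33], grand mean 39.031
SSB = Σnᵢ(x̄ᵢ−x̄)² = 3431.802; SSW = ΣΣ(x−x̄ᵢ)² = 645.167
MSB = 3431.802/3 = 1143.9340; MSW = 645.167/28 = 23.0417
F = MSB/MSW = 49.6463
df = (3, 28)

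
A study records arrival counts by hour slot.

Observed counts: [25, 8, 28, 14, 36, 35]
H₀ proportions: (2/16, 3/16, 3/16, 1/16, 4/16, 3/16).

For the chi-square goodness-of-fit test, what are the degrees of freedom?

degrees of freedom = 5

df = k − 1 = 6 − 1 = 5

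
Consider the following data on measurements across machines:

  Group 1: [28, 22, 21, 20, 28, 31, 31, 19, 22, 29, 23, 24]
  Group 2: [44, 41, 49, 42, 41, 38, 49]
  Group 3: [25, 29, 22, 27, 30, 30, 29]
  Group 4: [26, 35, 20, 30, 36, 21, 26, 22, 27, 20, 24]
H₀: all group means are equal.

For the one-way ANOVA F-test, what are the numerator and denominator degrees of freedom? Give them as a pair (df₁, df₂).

degrees of freedom = [3, 33]

k = 4 groups, N = 37 total
df = (k−1, N−k) = (4−1, 37−4) = (3, 33)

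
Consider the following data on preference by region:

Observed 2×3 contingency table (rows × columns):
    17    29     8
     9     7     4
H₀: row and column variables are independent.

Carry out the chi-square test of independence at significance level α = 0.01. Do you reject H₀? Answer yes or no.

Row totals [54, 20], col totals [26, 36, 12], n=74
χ² = (17−18.97)²/18.97 + (29−26.27)²/26.27 + (8−8.76)²/8.76 + (9−7.03)²/7.03 + (7−9.73)²/9.73 + (4−3.24)²/3.24 = 2.0506
df = 2
p-value (upper-tail) = 0.35869
At α=0.01: p ≥ α → fail to reject H₀

reject H₀: no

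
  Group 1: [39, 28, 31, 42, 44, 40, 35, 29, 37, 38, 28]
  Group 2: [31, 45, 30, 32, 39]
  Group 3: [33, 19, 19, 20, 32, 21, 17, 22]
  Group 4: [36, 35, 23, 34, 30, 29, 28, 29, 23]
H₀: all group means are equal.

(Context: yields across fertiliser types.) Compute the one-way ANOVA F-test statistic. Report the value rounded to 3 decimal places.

test statistic = 8.932

Group means [35.55, 35.40, 22.88, 29.67], grand mean 30.848
SSB = Σnᵢ(x̄ᵢ−x̄)² = 867.440; SSW = ΣΣ(x−x̄ᵢ)² = 938.802
MSB = 867.440/3 = 289.1467; MSW = 938.802/29 = 32.3725
F = MSB/MSW = 8.9319
df = (3, 29)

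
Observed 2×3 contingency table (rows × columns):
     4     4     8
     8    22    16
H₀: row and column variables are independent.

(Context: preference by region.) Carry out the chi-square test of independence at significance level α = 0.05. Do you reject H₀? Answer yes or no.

Row totals [16, 46], col totals [12, 26, 24], n=62
χ² = (4−3.10)²/3.10 + (4−6.71)²/6.71 + (8−6.19)²/6.19 + (8−8.90)²/8.90 + (22−19.29)²/19.29 + (16−17.81)²/17.81 = 2.5401
df = 2
p-value (upper-tail) = 0.28081
At α=0.05: p ≥ α → fail to reject H₀

reject H₀: no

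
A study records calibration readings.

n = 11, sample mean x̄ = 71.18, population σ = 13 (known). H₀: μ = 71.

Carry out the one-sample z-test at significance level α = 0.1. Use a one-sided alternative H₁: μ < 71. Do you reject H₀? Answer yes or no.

SE = σ/√n = 13/√11 = 3.9196
z = (x̄−μ₀)/SE = (71.18−71)/3.9196 = 0.0459
p-value (one-sided, H₁ less) = 0.51831
At α=0.1: p ≥ α → fail to reject H₀

reject H₀: no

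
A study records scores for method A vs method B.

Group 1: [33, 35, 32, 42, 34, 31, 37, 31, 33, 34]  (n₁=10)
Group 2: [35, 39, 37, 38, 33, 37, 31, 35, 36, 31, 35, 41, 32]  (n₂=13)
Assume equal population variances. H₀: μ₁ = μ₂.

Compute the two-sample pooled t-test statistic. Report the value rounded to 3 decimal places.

test statistic = -0.889

x̄₁=34.200, s₁=3.293, n₁=10
x̄₂=35.385, s₂=3.070, n₂=13
s_p² = [9·3.293² + 12·3.070²]/21 = 10.0322
SE = √(s_p²·(1/10+1/13)) = 1.3323
t = (34.200−35.385)/1.3323 = -0.8892
df = 21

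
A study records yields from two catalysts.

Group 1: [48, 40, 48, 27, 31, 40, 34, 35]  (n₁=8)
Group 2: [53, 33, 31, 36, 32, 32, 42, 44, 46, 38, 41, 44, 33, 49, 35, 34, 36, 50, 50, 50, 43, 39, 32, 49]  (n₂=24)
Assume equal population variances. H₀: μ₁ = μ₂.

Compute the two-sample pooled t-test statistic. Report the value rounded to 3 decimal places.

test statistic = -0.886

x̄₁=37.875, s₁=7.586, n₁=8
x̄₂=40.500, s₂=7.151, n₂=24
s_p² = [7·7.586² + 23·7.151²]/30 = 52.6292
SE = √(s_p²·(1/8+1/24)) = 2.9617
t = (37.875−40.500)/2.9617 = -0.8863
df = 30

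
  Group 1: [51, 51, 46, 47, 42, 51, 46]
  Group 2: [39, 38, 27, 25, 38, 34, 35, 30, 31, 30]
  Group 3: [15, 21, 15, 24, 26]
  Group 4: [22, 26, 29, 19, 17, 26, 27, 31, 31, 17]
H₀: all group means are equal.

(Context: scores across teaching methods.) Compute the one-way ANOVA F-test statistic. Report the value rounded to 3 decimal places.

Group means [47.71, 32.70, 20.20, 24.50], grand mean 31.469
SSB = Σnᵢ(x̄ᵢ−x̄)² = 2983.140; SSW = ΣΣ(x−x̄ᵢ)² = 650.829
MSB = 2983.140/3 = 994.3801; MSW = 650.829/28 = 23.2439
F = MSB/MSW = 42.7803
df = (3, 28)

test statistic = 42.780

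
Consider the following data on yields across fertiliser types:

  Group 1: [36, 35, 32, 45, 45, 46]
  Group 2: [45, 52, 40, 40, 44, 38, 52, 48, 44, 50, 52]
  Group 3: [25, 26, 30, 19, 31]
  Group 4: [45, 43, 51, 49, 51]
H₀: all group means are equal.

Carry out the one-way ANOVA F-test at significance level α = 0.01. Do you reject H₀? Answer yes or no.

Group means [39.83, 45.91, 26.20, 47.80], grand mean 41.259
SSB = Σnᵢ(x̄ᵢ−x̄)² = 1597.843; SSW = ΣΣ(x−x̄ᵢ)² = 607.342
MSB = 1597.843/3 = 532.6143; MSW = 607.342/23 = 26.4062
F = MSB/MSW = 20.1701
df = (3, 23)
p-value (upper-tail) = 0.00000
At α=0.01: p < α → reject H₀

reject H₀: yes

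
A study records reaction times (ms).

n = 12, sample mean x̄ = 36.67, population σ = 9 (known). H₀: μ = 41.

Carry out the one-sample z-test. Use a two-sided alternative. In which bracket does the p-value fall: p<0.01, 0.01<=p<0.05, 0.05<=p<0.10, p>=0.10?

p-value bracket: 0.05<=p<0.10

SE = σ/√n = 9/√12 = 2.5981
z = (x̄−μ₀)/SE = (36.67−41)/2.5981 = -1.6666
p-value (two-sided) = 0.09559
→ bracket: 0.05<=p<0.10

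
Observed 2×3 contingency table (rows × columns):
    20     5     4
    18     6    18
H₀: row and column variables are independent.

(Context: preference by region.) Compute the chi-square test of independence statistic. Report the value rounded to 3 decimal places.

test statistic = 6.958

Row totals [29, 42], col totals [38, 11, 22], n=71
χ² = (20−15.52)²/15.52 + (5−4.49)²/4.49 + (4−8.99)²/8.99 + (18−22.48)²/22.48 + (6−6.51)²/6.51 + (18−13.01)²/13.01 = 6.9583
df = 2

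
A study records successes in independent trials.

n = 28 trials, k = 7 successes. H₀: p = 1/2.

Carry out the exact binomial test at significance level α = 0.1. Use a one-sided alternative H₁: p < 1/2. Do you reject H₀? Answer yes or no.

reject H₀: yes

Exact binomial: n=28, k=7, p₀=1/2=0.5000
P(X≤7) from Σ C(n,i)·p₀^i·(1−p₀)^(n−i)
p-value (one-sided, H₁ less) = 0.00627
At α=0.1: p < α → reject H₀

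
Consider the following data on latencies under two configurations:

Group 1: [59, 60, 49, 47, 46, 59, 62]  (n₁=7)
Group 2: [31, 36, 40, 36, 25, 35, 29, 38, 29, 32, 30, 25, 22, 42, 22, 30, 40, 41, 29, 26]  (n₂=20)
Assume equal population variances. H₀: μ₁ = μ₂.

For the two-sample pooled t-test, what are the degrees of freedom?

df = n₁ + n₂ − 2 = 7 + 20 − 2 = 25

degrees of freedom = 25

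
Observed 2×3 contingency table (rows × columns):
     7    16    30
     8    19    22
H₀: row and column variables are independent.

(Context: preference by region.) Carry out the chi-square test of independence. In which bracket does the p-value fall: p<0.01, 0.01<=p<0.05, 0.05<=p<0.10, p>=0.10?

p-value bracket: p>=0.10

Row totals [53, 49], col totals [15, 35, 52], n=102
χ² = (7−7.79)²/7.79 + (16−18.19)²/18.19 + (30−27.02)²/27.02 + (8−7.21)²/7.21 + (19−16.81)²/16.81 + (22−24.98)²/24.98 = 1.3999
df = 2
p-value (upper-tail) = 0.49662
→ bracket: p>=0.10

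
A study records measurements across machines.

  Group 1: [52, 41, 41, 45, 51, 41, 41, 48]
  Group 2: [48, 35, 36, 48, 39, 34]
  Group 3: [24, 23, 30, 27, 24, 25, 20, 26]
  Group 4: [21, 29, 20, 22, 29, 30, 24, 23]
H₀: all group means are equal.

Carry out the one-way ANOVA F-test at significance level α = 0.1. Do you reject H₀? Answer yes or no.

reject H₀: yes

Group means [45.00, 40.00, 24.88, 24.75], grand mean 33.233
SSB = Σnᵢ(x̄ᵢ−x̄)² = 2516.992; SSW = ΣΣ(x−x̄ᵢ)² = 536.375
MSB = 2516.992/3 = 838.9972; MSW = 536.375/26 = 20.6298
F = MSB/MSW = 40.6692
df = (3, 26)
p-value (upper-tail) = 0.00000
At α=0.1: p < α → reject H₀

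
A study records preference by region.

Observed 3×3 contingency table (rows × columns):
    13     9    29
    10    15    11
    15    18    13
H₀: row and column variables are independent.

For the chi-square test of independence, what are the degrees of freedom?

df = (r−1)(c−1) = (3−1)·(3−1) = 4

degrees of freedom = 4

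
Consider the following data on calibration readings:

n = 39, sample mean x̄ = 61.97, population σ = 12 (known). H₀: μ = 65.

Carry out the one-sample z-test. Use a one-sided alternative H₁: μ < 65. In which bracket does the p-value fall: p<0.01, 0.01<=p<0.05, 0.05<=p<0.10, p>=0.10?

SE = σ/√n = 12/√39 = 1.9215
z = (x̄−μ₀)/SE = (61.97−65)/1.9215 = -1.5769
p-value (one-sided, H₁ less) = 0.05741
→ bracket: 0.05<=p<0.10

p-value bracket: 0.05<=p<0.10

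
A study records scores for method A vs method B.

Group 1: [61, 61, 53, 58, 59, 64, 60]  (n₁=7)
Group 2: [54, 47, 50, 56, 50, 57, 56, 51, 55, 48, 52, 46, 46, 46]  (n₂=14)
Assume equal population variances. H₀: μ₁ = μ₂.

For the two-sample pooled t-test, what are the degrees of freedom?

df = n₁ + n₂ − 2 = 7 + 14 − 2 = 19

degrees of freedom = 19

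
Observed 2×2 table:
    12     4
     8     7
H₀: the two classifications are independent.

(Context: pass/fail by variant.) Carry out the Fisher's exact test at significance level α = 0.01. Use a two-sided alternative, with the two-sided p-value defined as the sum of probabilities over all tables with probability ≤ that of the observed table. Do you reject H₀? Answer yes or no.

reject H₀: no

Margins: r₁=16, r₂=15, c₁=20, c₂=11, n=31
p_obs = C(16,12)·C(15,8)/C(31,20); sum pmf over tables with pmf ≤ p_obs
p-value (two-sided) = 0.27337
At α=0.01: p ≥ α → fail to reject H₀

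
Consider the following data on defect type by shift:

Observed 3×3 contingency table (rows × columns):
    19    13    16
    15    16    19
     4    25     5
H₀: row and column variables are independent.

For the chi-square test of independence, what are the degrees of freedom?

degrees of freedom = 4

df = (r−1)(c−1) = (3−1)·(3−1) = 4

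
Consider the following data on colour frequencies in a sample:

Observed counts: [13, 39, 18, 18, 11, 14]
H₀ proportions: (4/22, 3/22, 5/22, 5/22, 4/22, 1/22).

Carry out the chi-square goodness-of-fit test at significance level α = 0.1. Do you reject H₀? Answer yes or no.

reject H₀: yes

n = 113; E_i = n·p_i = [20.55, 15.41, 25.68, 25.68, 20.55, 5.14]
χ² = (13−20.55)²/20.55 + (39−15.41)²/15.41 + (18−25.68)²/25.68 + (18−25.68)²/25.68 + (11−20.55)²/20.55 + (14−5.14)²/5.14 = 63.2142
df = 5
p-value (upper-tail) = 0.00000
At α=0.1: p < α → reject H₀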